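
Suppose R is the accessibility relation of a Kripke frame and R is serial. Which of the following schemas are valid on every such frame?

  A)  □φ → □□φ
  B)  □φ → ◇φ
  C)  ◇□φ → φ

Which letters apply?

(A) axiom 4: valid iff R is transitive. Such an R need not be transitive — not valid.
(B) axiom D: valid iff R is serial. Every such R is serial — valid.
(C) ◇□φ → φ is the dual of axiom B; it is valid on a frame exactly when R is symmetric. Such an R need not be symmetric, so not valid.

B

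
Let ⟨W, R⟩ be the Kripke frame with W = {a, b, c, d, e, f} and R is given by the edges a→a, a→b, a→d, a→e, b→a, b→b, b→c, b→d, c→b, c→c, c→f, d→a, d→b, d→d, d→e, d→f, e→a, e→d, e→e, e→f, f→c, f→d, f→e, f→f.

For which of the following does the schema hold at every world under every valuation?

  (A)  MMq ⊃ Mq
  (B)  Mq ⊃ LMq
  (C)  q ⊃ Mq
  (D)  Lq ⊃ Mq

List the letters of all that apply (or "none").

C, D

R is reflexive: each world relates to itself.
R is not transitive: a R b and b R c but not a R c.
R is not euclidean: a R b and a R e but not b R e.
R is serial: every world has an R-successor.
(A) the dual of axiom 4: valid iff R is transitive. R is not transitive — not valid.
(B) Mq ⊃ LMq is axiom 5; it is valid on a frame exactly when R is euclidean. R is not euclidean, so not valid.
(C) q ⊃ Mq is the dual of axiom T, which corresponds to reflexivity. R is reflexive — valid.
(D) axiom D: valid iff R is serial. R is serial — valid.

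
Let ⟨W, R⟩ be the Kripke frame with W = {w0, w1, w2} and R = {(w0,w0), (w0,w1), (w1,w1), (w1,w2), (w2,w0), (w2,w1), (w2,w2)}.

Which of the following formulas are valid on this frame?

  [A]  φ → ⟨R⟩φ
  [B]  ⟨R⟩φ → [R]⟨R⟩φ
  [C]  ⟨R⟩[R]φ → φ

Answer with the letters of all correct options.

R is reflexive: each world relates to itself.
R is not symmetric: w0 R w1 but not w1 R w0.
R is not euclidean: w0 R w1 and w0 R w0 but not w1 R w0.
(A) φ → ⟨R⟩φ is the dual of axiom T; it is valid on a frame exactly when R is reflexive. R is reflexive, so valid.
(B) ⟨R⟩φ → [R]⟨R⟩φ (axiom 5) characterises the euclidean frames. R is not euclidean — not valid.
(C) ⟨R⟩[R]φ → φ is the dual of axiom B, which corresponds to symmetry. R is not symmetric — not valid.

A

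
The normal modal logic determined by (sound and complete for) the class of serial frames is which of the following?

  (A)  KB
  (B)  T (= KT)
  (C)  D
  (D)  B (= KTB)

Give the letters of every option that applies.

(A) KB is determined by the class of symmetric frames.
(B) T (= KT) is determined by the class of reflexive frames.
(C) D is determined by exactly this class.
(D) B (= KTB) is determined by the class of reflexive and symmetric frames.

C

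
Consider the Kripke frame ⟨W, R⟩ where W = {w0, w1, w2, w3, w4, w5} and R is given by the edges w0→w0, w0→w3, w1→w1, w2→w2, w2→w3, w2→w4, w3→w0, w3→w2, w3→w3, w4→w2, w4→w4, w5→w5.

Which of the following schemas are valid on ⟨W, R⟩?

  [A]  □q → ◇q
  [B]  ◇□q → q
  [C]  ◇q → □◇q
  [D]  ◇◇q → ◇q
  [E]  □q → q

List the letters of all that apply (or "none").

R is reflexive: each world relates to itself.
R is symmetric: every R-edge is matched by its reverse.
R is not transitive: w0 R w3 and w3 R w2 but not w0 R w2.
R is not euclidean: w2 R w3 and w2 R w4 but not w3 R w4.
R is serial: every world has an R-successor.
(A) axiom D: valid iff R is serial. R is serial — valid.
(B) ◇□q → q is the dual of axiom B, which corresponds to symmetry. R is symmetric — valid.
(C) ◇q → □◇q (axiom 5) characterises the euclidean frames. R is not euclidean — not valid.
(D) ◇◇q → ◇q is the dual of axiom 4, which corresponds to transitivity. R is not transitive — not valid.
(E) □q → q is axiom T, which corresponds to reflexivity. R is reflexive — valid.

A, B, E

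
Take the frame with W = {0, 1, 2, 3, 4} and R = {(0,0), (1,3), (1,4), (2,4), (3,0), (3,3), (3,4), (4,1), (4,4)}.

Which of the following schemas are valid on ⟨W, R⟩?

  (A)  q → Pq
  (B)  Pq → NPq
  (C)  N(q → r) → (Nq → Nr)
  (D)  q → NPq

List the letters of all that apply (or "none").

C

R is not reflexive: not 1 R 1.
R is not symmetric: 1 R 3 but not 3 R 1.
R is not euclidean: 1 R 4 and 1 R 3 but not 4 R 3.
(A) the dual of axiom T: valid iff R is reflexive. R is not reflexive — not valid.
(B) Pq → NPq is axiom 5; it is valid on a frame exactly when R is euclidean. R is not euclidean, so not valid.
(C) N(q → r) → (Nq → Nr) is the K axiom; it holds on all frames — valid.
(D) axiom B: valid iff R is symmetric. R is not symmetric — not valid.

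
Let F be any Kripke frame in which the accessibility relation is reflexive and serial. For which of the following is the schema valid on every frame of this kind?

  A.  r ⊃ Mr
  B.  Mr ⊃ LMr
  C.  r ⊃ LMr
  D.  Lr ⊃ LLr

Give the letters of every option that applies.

A

(A) the dual of axiom T: valid iff R is reflexive. Every such R is reflexive — valid.
(B) Mr ⊃ LMr is axiom 5; it is valid on a frame exactly when R is euclidean. Such an R need not be euclidean, so not valid.
(C) r ⊃ LMr (axiom B) characterises the symmetric frames. Such an R need not be symmetric — not valid.
(D) axiom 4: valid iff R is transitive. Such an R need not be transitive — not valid.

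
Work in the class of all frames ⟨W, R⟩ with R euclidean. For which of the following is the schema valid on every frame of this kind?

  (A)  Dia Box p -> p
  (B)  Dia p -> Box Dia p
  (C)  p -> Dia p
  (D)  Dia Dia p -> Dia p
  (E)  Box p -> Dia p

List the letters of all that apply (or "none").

B

(A) Dia Box p -> p is the dual of axiom B; it is valid on a frame exactly when R is symmetric. Such an R need not be symmetric, so not valid.
(B) Dia p -> Box Dia p is axiom 5; it is valid on a frame exactly when R is euclidean. Every such R is euclidean, so valid.
(C) p -> Dia p is the dual of axiom T, which corresponds to reflexivity. Such an R need not be reflexive — not valid.
(D) Dia Dia p -> Dia p is the dual of axiom 4; it is valid on a frame exactly when R is transitive. Such an R need not be transitive, so not valid.
(E) Box p -> Dia p is axiom D; it is valid on a frame exactly when R is serial. Such an R need not be serial, so not valid.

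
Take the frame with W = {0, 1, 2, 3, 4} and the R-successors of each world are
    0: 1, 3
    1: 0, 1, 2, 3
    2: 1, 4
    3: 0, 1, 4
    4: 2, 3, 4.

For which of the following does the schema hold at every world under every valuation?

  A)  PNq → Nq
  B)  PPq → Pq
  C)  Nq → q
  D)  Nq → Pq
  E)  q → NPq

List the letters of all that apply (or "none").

R is not reflexive: not 0 R 0.
R is symmetric: every R-edge is matched by its reverse.
R is not transitive: 0 R 1 and 1 R 0 but not 0 R 0.
R is not euclidean: 1 R 0 and 1 R 2 but not 0 R 2.
R is serial: every world has an R-successor.
(A) the dual of axiom 5: valid iff R is euclidean. R is not euclidean — not valid.
(B) the dual of axiom 4: valid iff R is transitive. R is not transitive — not valid.
(C) Nq → q is axiom T; it is valid on a frame exactly when R is reflexive. R is not reflexive, so not valid.
(D) Nq → Pq (axiom D) characterises the serial frames. R is serial — valid.
(E) axiom B: valid iff R is symmetric. R is symmetric — valid.

D, E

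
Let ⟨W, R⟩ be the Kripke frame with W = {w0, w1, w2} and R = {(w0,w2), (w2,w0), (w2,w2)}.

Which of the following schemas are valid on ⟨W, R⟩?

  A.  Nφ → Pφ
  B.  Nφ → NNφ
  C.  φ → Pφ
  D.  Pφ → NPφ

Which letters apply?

none

R is not reflexive: not w0 R w0.
R is not transitive: w0 R w2 and w2 R w0 but not w0 R w0.
R is not euclidean: w2 R w0 and w2 R w0 but not w0 R w0.
R is not serial: w1 has no R-successor.
(A) axiom D: valid iff R is serial. R is not serial — not valid.
(B) axiom 4: valid iff R is transitive. R is not transitive — not valid.
(C) the dual of axiom T: valid iff R is reflexive. R is not reflexive — not valid.
(D) Pφ → NPφ is axiom 5; it is valid on a frame exactly when R is euclidean. R is not euclidean, so not valid.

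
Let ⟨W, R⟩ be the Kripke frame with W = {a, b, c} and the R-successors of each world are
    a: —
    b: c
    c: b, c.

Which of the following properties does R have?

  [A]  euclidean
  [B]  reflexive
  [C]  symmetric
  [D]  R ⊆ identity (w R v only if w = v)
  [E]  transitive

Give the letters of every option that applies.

(A) not euclidean: c R b and c R b but not b R b.
(B) not reflexive: not a R a.
(C) symmetric: every R-edge is matched by its reverse.
(D) not ⊆ identity: b R c with b ≠ c.
(E) not transitive: b R c and c R b but not b R b.

C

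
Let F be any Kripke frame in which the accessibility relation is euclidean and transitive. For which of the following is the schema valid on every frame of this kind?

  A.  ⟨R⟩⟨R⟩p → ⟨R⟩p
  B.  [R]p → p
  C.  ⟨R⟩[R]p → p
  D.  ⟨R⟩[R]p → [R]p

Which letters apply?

A, D

(A) the dual of axiom 4: valid iff R is transitive. Every such R is transitive — valid.
(B) [R]p → p is axiom T, which corresponds to reflexivity. Such an R need not be reflexive — not valid.
(C) ⟨R⟩[R]p → p is the dual of axiom B, which corresponds to symmetry. Such an R need not be symmetric — not valid.
(D) ⟨R⟩[R]p → [R]p is the dual of axiom 5, which corresponds to the euclidean property. Every such R is euclidean — valid.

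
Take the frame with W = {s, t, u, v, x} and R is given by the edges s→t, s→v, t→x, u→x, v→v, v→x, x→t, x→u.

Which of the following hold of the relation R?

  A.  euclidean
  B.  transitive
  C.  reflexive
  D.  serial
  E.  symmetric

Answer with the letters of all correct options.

D

(A) not euclidean: s R t and s R v but not t R v.
(B) not transitive: s R t and t R x but not s R x.
(C) not reflexive: not s R s.
(D) serial: every world has an R-successor.
(E) not symmetric: s R t but not t R s.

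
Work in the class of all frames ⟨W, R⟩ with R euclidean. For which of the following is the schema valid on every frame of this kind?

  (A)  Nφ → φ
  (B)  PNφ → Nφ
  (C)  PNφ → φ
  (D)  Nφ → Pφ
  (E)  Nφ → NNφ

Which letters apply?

B

(A) axiom T: valid iff R is reflexive. Such an R need not be reflexive — not valid.
(B) PNφ → Nφ is the dual of axiom 5; it is valid on a frame exactly when R is euclidean. Every such R is euclidean, so valid.
(C) PNφ → φ is the dual of axiom B, which corresponds to symmetry. Such an R need not be symmetric — not valid.
(D) Nφ → Pφ is axiom D, which corresponds to seriality. Such an R need not be serial — not valid.
(E) Nφ → NNφ is axiom 4, which corresponds to transitivity. Such an R need not be transitive — not valid.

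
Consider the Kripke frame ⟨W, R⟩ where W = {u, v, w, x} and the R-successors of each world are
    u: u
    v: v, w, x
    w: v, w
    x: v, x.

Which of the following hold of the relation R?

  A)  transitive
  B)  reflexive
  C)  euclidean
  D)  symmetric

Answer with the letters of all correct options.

B, D

(A) not transitive: w R v and v R x but not w R x.
(B) reflexive: each world relates to itself.
(C) not euclidean: v R w and v R x but not w R x.
(D) symmetric: every R-edge is matched by its reverse.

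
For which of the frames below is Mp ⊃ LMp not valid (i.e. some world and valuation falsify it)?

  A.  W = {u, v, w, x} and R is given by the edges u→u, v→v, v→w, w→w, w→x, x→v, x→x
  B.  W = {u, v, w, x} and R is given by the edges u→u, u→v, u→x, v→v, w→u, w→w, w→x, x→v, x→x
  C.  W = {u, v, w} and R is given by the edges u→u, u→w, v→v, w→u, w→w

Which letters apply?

A, B

The schema Mp ⊃ LMp is axiom 5; it is valid on a frame iff R is euclidean.
(A) R is not euclidean (v R w and v R v but not w R v), so the schema fails here.
(B) R is not euclidean (u R v and u R u but not v R u), so the schema fails here.
(C) R is euclidean (any two R-successors of the same world are R-related), so the schema is valid here.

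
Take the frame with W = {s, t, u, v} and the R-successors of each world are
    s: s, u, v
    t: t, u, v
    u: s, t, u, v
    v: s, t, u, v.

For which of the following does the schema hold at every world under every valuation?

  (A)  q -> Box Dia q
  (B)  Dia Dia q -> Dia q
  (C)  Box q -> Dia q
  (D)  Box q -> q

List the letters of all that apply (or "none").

A, C, D

R is reflexive: each world relates to itself.
R is symmetric: every R-edge is matched by its reverse.
R is not transitive: s R u and u R t but not s R t.
R is serial: every world has an R-successor.
(A) q -> Box Dia q (axiom B) characterises the symmetric frames. R is symmetric — valid.
(B) the dual of axiom 4: valid iff R is transitive. R is not transitive — not valid.
(C) Box q -> Dia q is axiom D, which corresponds to seriality. R is serial — valid.
(D) Box q -> q is axiom T; it is valid on a frame exactly when R is reflexive. R is reflexive, so valid.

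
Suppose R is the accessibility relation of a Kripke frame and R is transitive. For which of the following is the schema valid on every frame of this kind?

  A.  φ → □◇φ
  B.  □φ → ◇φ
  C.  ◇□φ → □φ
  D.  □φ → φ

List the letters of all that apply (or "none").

(A) φ → □◇φ is axiom B, which corresponds to symmetry. Such an R need not be symmetric — not valid.
(B) □φ → ◇φ is axiom D; it is valid on a frame exactly when R is serial. Such an R need not be serial, so not valid.
(C) the dual of axiom 5: valid iff R is euclidean. Such an R need not be euclidean — not valid.
(D) axiom T: valid iff R is reflexive. Such an R need not be reflexive — not valid.

none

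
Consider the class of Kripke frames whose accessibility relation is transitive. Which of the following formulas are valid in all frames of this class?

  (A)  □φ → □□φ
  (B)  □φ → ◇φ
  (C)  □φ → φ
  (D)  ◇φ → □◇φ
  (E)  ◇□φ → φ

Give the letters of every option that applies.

A

(A) □φ → □□φ (axiom 4) characterises the transitive frames. Every such R is transitive — valid.
(B) □φ → ◇φ is axiom D, which corresponds to seriality. Such an R need not be serial — not valid.
(C) □φ → φ is axiom T; it is valid on a frame exactly when R is reflexive. Such an R need not be reflexive, so not valid.
(D) axiom 5: valid iff R is euclidean. Such an R need not be euclidean — not valid.
(E) ◇□φ → φ is the dual of axiom B, which corresponds to symmetry. Such an R need not be symmetric — not valid.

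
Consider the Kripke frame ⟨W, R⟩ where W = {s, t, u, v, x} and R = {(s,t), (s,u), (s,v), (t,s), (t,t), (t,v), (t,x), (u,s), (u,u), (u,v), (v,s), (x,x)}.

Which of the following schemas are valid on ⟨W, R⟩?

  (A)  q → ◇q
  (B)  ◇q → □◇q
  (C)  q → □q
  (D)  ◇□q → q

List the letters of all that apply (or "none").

none

R is not reflexive: not s R s.
R is not symmetric: t R v but not v R t.
R is not euclidean: s R t and s R u but not t R u.
R is not a subset of the identity: s R t with s ≠ t.
(A) q → ◇q is the dual of axiom T; it is valid on a frame exactly when R is reflexive. R is not reflexive, so not valid.
(B) ◇q → □◇q is axiom 5, which corresponds to the euclidean property. R is not euclidean — not valid.
(C) q → □q is valid only on frames where every R-edge is a self-loop. Here R ⊄ identity — not valid.
(D) ◇□q → q (the dual of axiom B) characterises the symmetric frames. R is not symmetric — not valid.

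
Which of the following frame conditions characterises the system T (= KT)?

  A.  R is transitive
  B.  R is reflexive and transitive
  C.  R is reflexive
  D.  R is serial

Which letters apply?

C

(A) this class determines K4, not T (= KT).
(B) this class determines S4, not T (= KT).
(C) T (= KT) is sound and complete for exactly this class.
(D) this class determines D, not T (= KT).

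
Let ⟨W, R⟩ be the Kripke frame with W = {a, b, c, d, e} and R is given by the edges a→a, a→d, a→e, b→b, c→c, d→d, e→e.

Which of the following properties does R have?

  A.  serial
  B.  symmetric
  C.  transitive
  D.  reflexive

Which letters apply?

A, C, D

(A) serial: every world has an R-successor.
(B) not symmetric: a R d but not d R a.
(C) transitive: R is closed under composition.
(D) reflexive: each world relates to itself.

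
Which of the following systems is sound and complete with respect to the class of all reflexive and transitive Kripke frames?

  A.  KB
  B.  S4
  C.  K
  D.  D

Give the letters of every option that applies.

B

(A) KB is determined by the class of symmetric frames.
(B) S4 is determined by exactly this class.
(C) K is determined by the class of arbitrary frames.
(D) D is determined by the class of serial frames.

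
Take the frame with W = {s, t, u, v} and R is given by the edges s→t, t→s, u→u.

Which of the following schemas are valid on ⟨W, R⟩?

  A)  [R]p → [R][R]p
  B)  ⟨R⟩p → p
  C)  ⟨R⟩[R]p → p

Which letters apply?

C

R is symmetric: every R-edge is matched by its reverse.
R is not transitive: s R t and t R s but not s R s.
R is not a subset of the identity: s R t with s ≠ t.
(A) [R]p → [R][R]p is axiom 4, which corresponds to transitivity. R is not transitive — not valid.
(B) ⟨R⟩p → p is valid only on frames where every R-edge is a self-loop. Here R ⊄ identity — not valid.
(C) ⟨R⟩[R]p → p is the dual of axiom B; it is valid on a frame exactly when R is symmetric. R is symmetric, so valid.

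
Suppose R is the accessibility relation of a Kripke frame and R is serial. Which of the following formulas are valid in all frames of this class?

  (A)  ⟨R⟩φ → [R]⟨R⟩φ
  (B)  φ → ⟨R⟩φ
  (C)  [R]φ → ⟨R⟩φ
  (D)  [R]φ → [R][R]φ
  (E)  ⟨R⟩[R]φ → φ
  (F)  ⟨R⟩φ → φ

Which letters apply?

C

(A) ⟨R⟩φ → [R]⟨R⟩φ is axiom 5; it is valid on a frame exactly when R is euclidean. Such an R need not be euclidean, so not valid.
(B) φ → ⟨R⟩φ (the dual of axiom T) characterises the reflexive frames. Such an R need not be reflexive — not valid.
(C) [R]φ → ⟨R⟩φ is axiom D; it is valid on a frame exactly when R is serial. Every such R is serial, so valid.
(D) [R]φ → [R][R]φ is axiom 4, which corresponds to transitivity. Such an R need not be transitive — not valid.
(E) ⟨R⟩[R]φ → φ is the dual of axiom B, which corresponds to symmetry. Such an R need not be symmetric — not valid.
(F) ⟨R⟩φ → φ is valid only on frames where every R-edge is a self-loop. Such an R need not be a subset of the identity — not valid.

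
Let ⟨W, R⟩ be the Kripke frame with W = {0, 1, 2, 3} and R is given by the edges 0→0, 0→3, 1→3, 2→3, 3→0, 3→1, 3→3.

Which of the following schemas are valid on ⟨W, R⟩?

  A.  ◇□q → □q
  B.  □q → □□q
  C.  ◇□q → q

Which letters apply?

none

R is not symmetric: 2 R 3 but not 3 R 2.
R is not transitive: 0 R 3 and 3 R 1 but not 0 R 1.
R is not euclidean: 3 R 0 and 3 R 1 but not 0 R 1.
(A) ◇□q → □q is the dual of axiom 5, which corresponds to the euclidean property. R is not euclidean — not valid.
(B) □q → □□q is axiom 4, which corresponds to transitivity. R is not transitive — not valid.
(C) the dual of axiom B: valid iff R is symmetric. R is not symmetric — not valid.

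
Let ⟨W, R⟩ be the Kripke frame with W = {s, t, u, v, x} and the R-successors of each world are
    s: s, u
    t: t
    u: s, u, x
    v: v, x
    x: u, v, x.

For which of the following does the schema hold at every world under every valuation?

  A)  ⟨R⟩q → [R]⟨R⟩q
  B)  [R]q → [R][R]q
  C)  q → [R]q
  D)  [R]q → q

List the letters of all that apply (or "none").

D

R is reflexive: each world relates to itself.
R is not transitive: s R u and u R x but not s R x.
R is not euclidean: u R s and u R x but not s R x.
R is not a subset of the identity: s R u with s ≠ u.
(A) ⟨R⟩q → [R]⟨R⟩q (axiom 5) characterises the euclidean frames. R is not euclidean — not valid.
(B) axiom 4: valid iff R is transitive. R is not transitive — not valid.
(C) q → [R]q is equivalent to ◇p→p; it holds exactly when R ⊆ identity. Here R ⊄ identity — not valid.
(D) [R]q → q (axiom T) characterises the reflexive frames. R is reflexive — valid.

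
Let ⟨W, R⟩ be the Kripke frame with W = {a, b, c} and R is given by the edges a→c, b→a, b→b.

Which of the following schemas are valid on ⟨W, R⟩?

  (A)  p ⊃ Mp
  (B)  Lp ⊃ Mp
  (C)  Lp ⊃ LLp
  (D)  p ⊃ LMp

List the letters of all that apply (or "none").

R is not reflexive: not a R a.
R is not symmetric: a R c but not c R a.
R is not transitive: b R a and a R c but not b R c.
R is not serial: c has no R-successor.
(A) p ⊃ Mp (the dual of axiom T) characterises the reflexive frames. R is not reflexive — not valid.
(B) Lp ⊃ Mp (axiom D) characterises the serial frames. R is not serial — not valid.
(C) axiom 4: valid iff R is transitive. R is not transitive — not valid.
(D) p ⊃ LMp is axiom B; it is valid on a frame exactly when R is symmetric. R is not symmetric, so not valid.

none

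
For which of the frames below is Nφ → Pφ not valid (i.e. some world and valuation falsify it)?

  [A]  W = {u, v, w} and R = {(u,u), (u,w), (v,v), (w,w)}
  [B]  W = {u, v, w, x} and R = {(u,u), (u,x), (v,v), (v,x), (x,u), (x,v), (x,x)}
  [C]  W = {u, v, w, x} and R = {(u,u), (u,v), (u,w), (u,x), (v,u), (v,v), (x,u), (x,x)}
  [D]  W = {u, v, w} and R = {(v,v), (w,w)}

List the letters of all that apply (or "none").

The schema Nφ → Pφ is axiom D; it is valid on a frame iff R is serial.
(A) R is serial (every world has an R-successor), so the schema is valid here.
(B) R is not serial (w has no R-successor), so the schema fails here.
(C) R is not serial (w has no R-successor), so the schema fails here.
(D) R is not serial (u has no R-successor), so the schema fails here.

B, C, D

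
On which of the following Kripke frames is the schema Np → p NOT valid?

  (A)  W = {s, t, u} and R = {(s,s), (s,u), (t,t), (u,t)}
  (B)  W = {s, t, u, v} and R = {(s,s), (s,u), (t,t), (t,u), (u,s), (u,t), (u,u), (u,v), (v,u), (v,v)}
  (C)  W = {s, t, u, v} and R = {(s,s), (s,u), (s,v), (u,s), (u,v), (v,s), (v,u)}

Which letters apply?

A, C

The schema Np → p is axiom T; it is valid on a frame iff R is reflexive.
(A) R is not reflexive (not u R u), so the schema fails here.
(B) R is reflexive (each world relates to itself), so the schema is valid here.
(C) R is not reflexive (not t R t), so the schema fails here.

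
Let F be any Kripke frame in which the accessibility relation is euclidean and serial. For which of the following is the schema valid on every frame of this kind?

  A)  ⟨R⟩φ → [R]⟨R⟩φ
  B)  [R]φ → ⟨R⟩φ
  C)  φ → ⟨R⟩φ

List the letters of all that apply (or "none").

(A) ⟨R⟩φ → [R]⟨R⟩φ is axiom 5; it is valid on a frame exactly when R is euclidean. Every such R is euclidean, so valid.
(B) axiom D: valid iff R is serial. Every such R is serial — valid.
(C) φ → ⟨R⟩φ (the dual of axiom T) characterises the reflexive frames. Such an R need not be reflexive — not valid.

A, B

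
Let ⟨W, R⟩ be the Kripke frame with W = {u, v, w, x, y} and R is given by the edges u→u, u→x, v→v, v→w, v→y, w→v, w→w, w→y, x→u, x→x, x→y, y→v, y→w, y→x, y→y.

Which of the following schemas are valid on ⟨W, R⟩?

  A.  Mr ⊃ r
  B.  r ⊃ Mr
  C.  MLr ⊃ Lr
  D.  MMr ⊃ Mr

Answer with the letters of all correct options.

R is reflexive: each world relates to itself.
R is not transitive: u R x and x R y but not u R y.
R is not euclidean: x R u and x R y but not u R y.
R is not a subset of the identity: u R x with u ≠ x.
(A) Mr ⊃ r is the converse of T; it holds exactly when R ⊆ identity. Here R ⊄ identity — not valid.
(B) r ⊃ Mr is the dual of axiom T; it is valid on a frame exactly when R is reflexive. R is reflexive, so valid.
(C) MLr ⊃ Lr (the dual of axiom 5) characterises the euclidean frames. R is not euclidean — not valid.
(D) MMr ⊃ Mr is the dual of axiom 4, which corresponds to transitivity. R is not transitive — not valid.

B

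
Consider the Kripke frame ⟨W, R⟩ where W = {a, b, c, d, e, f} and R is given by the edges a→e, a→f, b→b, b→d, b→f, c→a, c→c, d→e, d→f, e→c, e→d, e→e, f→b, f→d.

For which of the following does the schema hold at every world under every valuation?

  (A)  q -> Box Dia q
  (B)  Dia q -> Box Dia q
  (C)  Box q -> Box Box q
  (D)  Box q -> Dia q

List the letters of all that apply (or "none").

D

R is not symmetric: a R e but not e R a.
R is not transitive: a R e and e R c but not a R c.
R is not euclidean: a R e and a R f but not e R f.
R is serial: every world has an R-successor.
(A) q -> Box Dia q (axiom B) characterises the symmetric frames. R is not symmetric — not valid.
(B) Dia q -> Box Dia q is axiom 5, which corresponds to the euclidean property. R is not euclidean — not valid.
(C) axiom 4: valid iff R is transitive. R is not transitive — not valid.
(D) Box q -> Dia q is axiom D, which corresponds to seriality. R is serial — valid.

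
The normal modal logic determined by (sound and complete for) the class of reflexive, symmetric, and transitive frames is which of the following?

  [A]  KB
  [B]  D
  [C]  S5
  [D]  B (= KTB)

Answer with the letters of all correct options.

(A) KB is determined by the class of symmetric frames.
(B) D is determined by the class of serial frames.
(C) S5 is determined by exactly this class.
(D) B (= KTB) is determined by the class of reflexive and symmetric frames.

C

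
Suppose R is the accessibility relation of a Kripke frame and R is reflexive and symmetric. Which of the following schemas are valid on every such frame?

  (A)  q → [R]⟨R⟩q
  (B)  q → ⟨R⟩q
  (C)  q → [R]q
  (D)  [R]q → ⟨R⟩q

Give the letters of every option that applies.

A, B, D

Reflexive relations are serial.
(A) q → [R]⟨R⟩q is axiom B; it is valid on a frame exactly when R is symmetric. Every such R is symmetric, so valid.
(B) q → ⟨R⟩q (the dual of axiom T) characterises the reflexive frames. Every such R is reflexive — valid.
(C) q → [R]q is valid only on frames where every R-edge is a self-loop. Such an R need not be a subset of the identity — not valid.
(D) [R]q → ⟨R⟩q is axiom D; it is valid on a frame exactly when R is serial. Every such R is serial, so valid.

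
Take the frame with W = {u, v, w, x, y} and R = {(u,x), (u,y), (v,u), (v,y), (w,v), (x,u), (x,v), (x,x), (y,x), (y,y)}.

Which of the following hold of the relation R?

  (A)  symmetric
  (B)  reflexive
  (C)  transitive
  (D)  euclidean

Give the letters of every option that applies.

(A) not symmetric: u R y but not y R u.
(B) not reflexive: not u R u.
(C) not transitive: u R x and x R u but not u R u.
(D) not euclidean: u R x and u R y but not x R y.

none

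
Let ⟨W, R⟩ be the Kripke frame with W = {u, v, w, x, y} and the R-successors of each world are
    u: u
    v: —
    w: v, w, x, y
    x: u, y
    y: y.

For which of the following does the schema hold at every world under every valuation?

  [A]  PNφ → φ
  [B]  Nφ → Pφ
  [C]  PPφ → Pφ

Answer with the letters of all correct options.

none

R is not symmetric: w R v but not v R w.
R is not transitive: w R x and x R u but not w R u.
R is not serial: v has no R-successor.
(A) the dual of axiom B: valid iff R is symmetric. R is not symmetric — not valid.
(B) Nφ → Pφ (axiom D) characterises the serial frames. R is not serial — not valid.
(C) PPφ → Pφ is the dual of axiom 4; it is valid on a frame exactly when R is transitive. R is not transitive, so not valid.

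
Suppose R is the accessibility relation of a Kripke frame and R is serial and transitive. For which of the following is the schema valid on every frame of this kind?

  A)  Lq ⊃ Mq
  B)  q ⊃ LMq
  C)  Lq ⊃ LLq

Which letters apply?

(A) Lq ⊃ Mq is axiom D; it is valid on a frame exactly when R is serial. Every such R is serial, so valid.
(B) q ⊃ LMq is axiom B, which corresponds to symmetry. Such an R need not be symmetric — not valid.
(C) Lq ⊃ LLq is axiom 4; it is valid on a frame exactly when R is transitive. Every such R is transitive, so valid.

A, C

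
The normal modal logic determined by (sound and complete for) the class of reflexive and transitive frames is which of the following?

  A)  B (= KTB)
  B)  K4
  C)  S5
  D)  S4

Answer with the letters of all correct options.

(A) B (= KTB) is determined by the class of reflexive and symmetric frames.
(B) K4 is determined by the class of transitive frames.
(C) S5 is determined by the class of reflexive, symmetric, and transitive frames.
(D) S4 is determined by exactly this class.

D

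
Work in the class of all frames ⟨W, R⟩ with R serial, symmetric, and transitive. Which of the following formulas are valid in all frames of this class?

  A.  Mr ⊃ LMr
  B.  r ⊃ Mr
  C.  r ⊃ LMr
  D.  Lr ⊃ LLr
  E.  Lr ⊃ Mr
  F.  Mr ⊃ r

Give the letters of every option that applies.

A, B, C, D, E

A serial symmetric transitive relation is reflexive (take any v with uRv; symmetry gives vRu and transitivity gives uRu), hence an equivalence relation.
(A) Mr ⊃ LMr is axiom 5; it is valid on a frame exactly when R is euclidean. Every such R is euclidean, so valid.
(B) r ⊃ Mr (the dual of axiom T) characterises the reflexive frames. Every such R is reflexive — valid.
(C) r ⊃ LMr (axiom B) characterises the symmetric frames. Every such R is symmetric — valid.
(D) Lr ⊃ LLr is axiom 4; it is valid on a frame exactly when R is transitive. Every such R is transitive, so valid.
(E) Lr ⊃ Mr (axiom D) characterises the serial frames. Every such R is serial — valid.
(F) Mr ⊃ r (the converse of T) corresponds to R being a subset of the identity. Such an R need not be a subset of the identity, so not valid.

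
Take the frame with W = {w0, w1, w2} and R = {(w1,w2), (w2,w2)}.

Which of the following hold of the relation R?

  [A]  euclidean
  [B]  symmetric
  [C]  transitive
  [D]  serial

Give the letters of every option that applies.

A, C

(A) euclidean: any two R-successors of the same world are R-related.
(B) not symmetric: w1 R w2 but not w2 R w1.
(C) transitive: R is closed under composition.
(D) not serial: w0 has no R-successor.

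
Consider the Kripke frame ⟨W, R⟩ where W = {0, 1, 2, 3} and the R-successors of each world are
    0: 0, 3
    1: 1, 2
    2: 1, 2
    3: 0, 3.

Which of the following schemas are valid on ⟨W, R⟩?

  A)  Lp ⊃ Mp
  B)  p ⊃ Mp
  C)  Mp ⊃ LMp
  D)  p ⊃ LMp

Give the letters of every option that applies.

R is reflexive: each world relates to itself.
R is symmetric: every R-edge is matched by its reverse.
R is euclidean: any two R-successors of the same world are R-related.
R is serial: every world has an R-successor.
(A) axiom D: valid iff R is serial. R is serial — valid.
(B) the dual of axiom T: valid iff R is reflexive. R is reflexive — valid.
(C) axiom 5: valid iff R is euclidean. R is euclidean — valid.
(D) p ⊃ LMp is axiom B; it is valid on a frame exactly when R is symmetric. R is symmetric, so valid.

A, B, C, D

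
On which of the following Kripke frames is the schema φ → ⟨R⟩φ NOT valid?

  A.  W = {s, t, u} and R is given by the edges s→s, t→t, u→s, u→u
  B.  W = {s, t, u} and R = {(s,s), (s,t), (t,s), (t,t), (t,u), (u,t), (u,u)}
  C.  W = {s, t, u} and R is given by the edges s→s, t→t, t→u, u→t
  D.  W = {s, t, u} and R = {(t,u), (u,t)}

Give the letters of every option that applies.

C, D

The schema φ → ⟨R⟩φ is the dual of axiom T; it is valid on a frame iff R is reflexive.
(A) R is reflexive (each world relates to itself), so the schema is valid here.
(B) R is reflexive (each world relates to itself), so the schema is valid here.
(C) R is not reflexive (not u R u), so the schema fails here.
(D) R is not reflexive (not s R s), so the schema fails here.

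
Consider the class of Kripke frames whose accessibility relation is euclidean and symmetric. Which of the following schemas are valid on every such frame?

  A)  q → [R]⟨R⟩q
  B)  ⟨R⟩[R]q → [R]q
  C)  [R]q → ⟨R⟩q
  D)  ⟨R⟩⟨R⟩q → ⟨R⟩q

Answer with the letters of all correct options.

A symmetric euclidean relation is transitive (uRv and vRw give vRu by symmetry, then uRw by the euclidean condition, applied at v).
(A) q → [R]⟨R⟩q is axiom B; it is valid on a frame exactly when R is symmetric. Every such R is symmetric, so valid.
(B) ⟨R⟩[R]q → [R]q is the dual of axiom 5, which corresponds to the euclidean property. Every such R is euclidean — valid.
(C) axiom D: valid iff R is serial. Such an R need not be serial — not valid.
(D) ⟨R⟩⟨R⟩q → ⟨R⟩q is the dual of axiom 4, which corresponds to transitivity. Every such R is transitive — valid.

A, B, D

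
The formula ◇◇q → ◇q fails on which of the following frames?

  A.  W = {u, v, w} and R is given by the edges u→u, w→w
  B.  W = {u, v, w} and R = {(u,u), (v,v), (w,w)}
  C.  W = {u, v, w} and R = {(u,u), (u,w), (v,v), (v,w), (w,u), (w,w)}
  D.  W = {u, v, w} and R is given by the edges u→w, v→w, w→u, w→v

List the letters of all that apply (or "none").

C, D

The schema ◇◇q → ◇q is the dual of axiom 4; it is valid on a frame iff R is transitive.
(A) R is transitive (R is closed under composition), so the schema is valid here.
(B) R is transitive (R is closed under composition), so the schema is valid here.
(C) R is not transitive (v R w and w R u but not v R u), so the schema fails here.
(D) R is not transitive (u R w and w R u but not u R u), so the schema fails here.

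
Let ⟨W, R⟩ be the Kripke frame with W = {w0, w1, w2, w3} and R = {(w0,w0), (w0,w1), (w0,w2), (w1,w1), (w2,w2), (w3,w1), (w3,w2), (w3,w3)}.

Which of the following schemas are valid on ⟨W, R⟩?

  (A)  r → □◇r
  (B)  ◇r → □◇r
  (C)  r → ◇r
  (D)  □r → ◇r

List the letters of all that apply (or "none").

C, D

R is reflexive: each world relates to itself.
R is not symmetric: w0 R w1 but not w1 R w0.
R is not euclidean: w0 R w1 and w0 R w0 but not w1 R w0.
R is serial: every world has an R-successor.
(A) r → □◇r is axiom B, which corresponds to symmetry. R is not symmetric — not valid.
(B) axiom 5: valid iff R is euclidean. R is not euclidean — not valid.
(C) the dual of axiom T: valid iff R is reflexive. R is reflexive — valid.
(D) □r → ◇r is axiom D, which corresponds to seriality. R is serial — valid.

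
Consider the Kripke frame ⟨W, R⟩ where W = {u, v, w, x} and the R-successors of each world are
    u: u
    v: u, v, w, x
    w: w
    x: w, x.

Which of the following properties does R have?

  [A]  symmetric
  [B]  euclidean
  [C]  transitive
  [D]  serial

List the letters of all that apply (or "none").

(A) not symmetric: v R u but not u R v.
(B) not euclidean: v R u and v R v but not u R v.
(C) transitive: R is closed under composition.
(D) serial: every world has an R-successor.

C, D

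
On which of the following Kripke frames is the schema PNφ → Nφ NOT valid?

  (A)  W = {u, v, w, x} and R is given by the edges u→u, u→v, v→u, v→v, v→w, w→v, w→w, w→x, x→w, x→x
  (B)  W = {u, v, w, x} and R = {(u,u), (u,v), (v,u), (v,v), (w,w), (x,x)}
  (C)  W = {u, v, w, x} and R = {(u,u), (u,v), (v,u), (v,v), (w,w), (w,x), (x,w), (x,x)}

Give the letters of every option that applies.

A

The schema PNφ → Nφ is the dual of axiom 5; it is valid on a frame iff R is euclidean.
(A) R is not euclidean (v R u and v R w but not u R w), so the schema fails here.
(B) R is euclidean (any two R-successors of the same world are R-related), so the schema is valid here.
(C) R is euclidean (any two R-successors of the same world are R-related), so the schema is valid here.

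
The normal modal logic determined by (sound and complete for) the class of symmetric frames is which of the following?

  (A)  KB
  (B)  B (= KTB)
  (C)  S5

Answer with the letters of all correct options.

A

(A) KB is determined by exactly this class.
(B) B (= KTB) is determined by the class of reflexive and symmetric frames.
(C) S5 is determined by the class of reflexive, symmetric, and transitive frames.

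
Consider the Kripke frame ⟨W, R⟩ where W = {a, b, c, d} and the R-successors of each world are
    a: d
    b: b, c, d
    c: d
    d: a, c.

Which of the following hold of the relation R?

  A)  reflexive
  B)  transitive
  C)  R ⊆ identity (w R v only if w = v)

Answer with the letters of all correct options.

none

(A) not reflexive: not a R a.
(B) not transitive: a R d and d R a but not a R a.
(C) not ⊆ identity: a R d with a ≠ d.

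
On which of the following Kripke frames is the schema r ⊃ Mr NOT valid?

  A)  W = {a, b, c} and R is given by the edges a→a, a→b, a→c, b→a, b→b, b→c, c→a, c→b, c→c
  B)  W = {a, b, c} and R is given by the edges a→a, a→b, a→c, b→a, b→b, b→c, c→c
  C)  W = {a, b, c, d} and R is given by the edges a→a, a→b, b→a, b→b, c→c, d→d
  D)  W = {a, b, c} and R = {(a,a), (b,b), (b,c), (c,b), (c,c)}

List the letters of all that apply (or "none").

The schema r ⊃ Mr is the dual of axiom T; it is valid on a frame iff R is reflexive.
(A) R is reflexive (each world relates to itself), so the schema is valid here.
(B) R is reflexive (each world relates to itself), so the schema is valid here.
(C) R is reflexive (each world relates to itself), so the schema is valid here.
(D) R is reflexive (each world relates to itself), so the schema is valid here.

none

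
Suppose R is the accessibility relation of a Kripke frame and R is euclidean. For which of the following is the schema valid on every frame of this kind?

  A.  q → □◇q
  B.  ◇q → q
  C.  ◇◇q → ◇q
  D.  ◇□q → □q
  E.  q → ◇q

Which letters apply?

D

(A) q → □◇q is axiom B, which corresponds to symmetry. Such an R need not be symmetric — not valid.
(B) ◇q → q is the converse of T; it holds exactly when R ⊆ identity. Such an R need not be a subset of the identity — not valid.
(C) ◇◇q → ◇q is the dual of axiom 4; it is valid on a frame exactly when R is transitive. Such an R need not be transitive, so not valid.
(D) ◇□q → □q is the dual of axiom 5, which corresponds to the euclidean property. Every such R is euclidean — valid.
(E) the dual of axiom T: valid iff R is reflexive. Such an R need not be reflexive — not valid.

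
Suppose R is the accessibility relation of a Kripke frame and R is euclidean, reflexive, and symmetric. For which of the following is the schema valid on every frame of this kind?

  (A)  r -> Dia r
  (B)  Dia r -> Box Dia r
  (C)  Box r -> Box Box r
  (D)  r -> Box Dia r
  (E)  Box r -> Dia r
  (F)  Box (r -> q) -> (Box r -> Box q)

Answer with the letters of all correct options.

A relation that is euclidean, reflexive, and symmetric is also serial and transitive.
(A) r -> Dia r is the dual of axiom T; it is valid on a frame exactly when R is reflexive. Every such R is reflexive, so valid.
(B) Dia r -> Box Dia r is axiom 5, which corresponds to the euclidean property. Every such R is euclidean — valid.
(C) Box r -> Box Box r is axiom 4, which corresponds to transitivity. Every such R is transitive — valid.
(D) r -> Box Dia r (axiom B) characterises the symmetric frames. Every such R is symmetric — valid.
(E) Box r -> Dia r (axiom D) characterises the serial frames. Every such R is serial — valid.
(F) Box (r -> q) -> (Box r -> Box q) is the K axiom; it holds on all frames — valid.

A, B, C, D, E, F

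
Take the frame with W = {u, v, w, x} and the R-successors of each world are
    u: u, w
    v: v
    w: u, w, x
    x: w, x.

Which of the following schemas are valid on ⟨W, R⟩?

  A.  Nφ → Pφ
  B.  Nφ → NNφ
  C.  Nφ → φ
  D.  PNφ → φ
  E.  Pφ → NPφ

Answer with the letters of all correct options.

R is reflexive: each world relates to itself.
R is symmetric: every R-edge is matched by its reverse.
R is not transitive: u R w and w R x but not u R x.
R is not euclidean: w R u and w R x but not u R x.
R is serial: every world has an R-successor.
(A) Nφ → Pφ is axiom D, which corresponds to seriality. R is serial — valid.
(B) Nφ → NNφ is axiom 4, which corresponds to transitivity. R is not transitive — not valid.
(C) axiom T: valid iff R is reflexive. R is reflexive — valid.
(D) PNφ → φ is the dual of axiom B, which corresponds to symmetry. R is symmetric — valid.
(E) Pφ → NPφ (axiom 5) characterises the euclidean frames. R is not euclidean — not valid.

A, C, D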